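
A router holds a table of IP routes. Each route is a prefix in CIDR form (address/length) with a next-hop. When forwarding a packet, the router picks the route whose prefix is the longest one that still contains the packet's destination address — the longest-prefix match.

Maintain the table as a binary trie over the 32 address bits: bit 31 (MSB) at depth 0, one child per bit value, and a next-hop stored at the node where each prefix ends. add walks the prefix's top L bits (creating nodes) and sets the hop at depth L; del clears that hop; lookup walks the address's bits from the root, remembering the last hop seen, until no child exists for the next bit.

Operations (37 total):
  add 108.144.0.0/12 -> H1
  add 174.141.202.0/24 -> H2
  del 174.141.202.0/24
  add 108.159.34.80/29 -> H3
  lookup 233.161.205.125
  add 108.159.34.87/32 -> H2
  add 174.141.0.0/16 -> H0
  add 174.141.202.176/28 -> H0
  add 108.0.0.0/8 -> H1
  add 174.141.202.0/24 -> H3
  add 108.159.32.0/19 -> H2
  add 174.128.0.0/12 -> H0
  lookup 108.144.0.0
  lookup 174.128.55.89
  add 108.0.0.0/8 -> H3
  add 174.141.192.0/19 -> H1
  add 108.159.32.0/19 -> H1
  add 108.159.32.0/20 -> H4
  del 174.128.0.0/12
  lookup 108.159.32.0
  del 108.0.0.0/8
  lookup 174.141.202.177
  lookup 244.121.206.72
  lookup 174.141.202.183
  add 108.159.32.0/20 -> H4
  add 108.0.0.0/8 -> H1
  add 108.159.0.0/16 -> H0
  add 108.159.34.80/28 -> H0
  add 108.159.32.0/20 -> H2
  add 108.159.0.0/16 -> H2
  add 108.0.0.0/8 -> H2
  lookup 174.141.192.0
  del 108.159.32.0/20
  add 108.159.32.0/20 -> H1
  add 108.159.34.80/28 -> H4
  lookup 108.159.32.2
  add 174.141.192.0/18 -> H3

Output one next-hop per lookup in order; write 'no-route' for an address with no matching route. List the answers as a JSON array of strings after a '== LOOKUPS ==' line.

Apply in order:
  + 108.144.0.0/12 (H1) depth=12
  + 174.141.202.0/24 (H2) depth=24
  - 174.141.202.0/24 clear@24
  + 108.159.34.80/29 (H3) depth=29
  lookup 233.161.205.125: bits 1 walk d0:-→d1:- -> no-route
  + 108.159.34.87/32 (H2) depth=32
  + 174.141.0.0/16 (H0) depth=16
  + 174.141.202.176/28 (H0) depth=28
  + 108.0.0.0/8 (H1) depth=8
  + 174.141.202.0/24 (H3) depth=24
  + 108.159.32.0/19 (H2) depth=19
  + 174.128.0.0/12 (H0) depth=12
  lookup 108.144.0.0: bits 011011001001 walk d0:-→d1:-→d2:-→d3:-→d4:-→d5:-→d6:-→d7:-→d8:H1→d9:-→d10:-→d11:-→d12:H1 -> H1
  lookup 174.128.55.89: bits 101011101000 walk d0:-→d1:-→d2:-→d3:-→d4:-→d5:-→d6:-→d7:-→d8:-→d9:-→d10:-→d11:-→d12:H0 -> H0
  + 108.0.0.0/8 (H3) depth=8
  + 174.141.192.0/19 (H1) depth=19
  + 108.159.32.0/19 (H1) depth=19
  + 108.159.32.0/20 (H4) depth=20
  - 174.128.0.0/12 clear@12
  lookup 108.159.32.0: bits 0110110010011111001000 walk d0:-→d1:-→d2:-→d3:-→d4:-→d5:-→d6:-→d7:-→d8:H3→d9:-→d10:-→d11:-→d12:H1→d13:-→d14:-→d15:-→d16:-→d17:-→d18:-→d19:H1→d20:H4→d21:-→d22:- -> H4
  - 108.0.0.0/8 clear@8
  lookup 174.141.202.177: bits 1010111010001101110010101011 walk d0:-→d1:-→d2:-→d3:-→d4:-→d5:-→d6:-→d7:-→d8:-→d9:-→d10:-→d11:-→d12:-→d13:-→d14:-→d15:-→d16:H0→d17:-→d18:-→d19:H1→d20:-→d21:-→d22:-→d23:-→d24:H3→d25:-→d26:-→d27:-→d28:H0 -> H0
  lookup 244.121.206.72: bits 1 walk d0:-→d1:- -> no-route
  lookup 174.141.202.183: bits 1010111010001101110010101011 walk d0:-→d1:-→d2:-→d3:-→d4:-→d5:-→d6:-→d7:-→d8:-→d9:-→d10:-→d11:-→d12:-→d13:-→d14:-→d15:-→d16:H0→d17:-→d18:-→d19:H1→d20:-→d21:-→d22:-→d23:-→d24:H3→d25:-→d26:-→d27:-→d28:H0 -> H0
  + 108.159.32.0/20 (H4) depth=20
  + 108.0.0.0/8 (H1) depth=8
  + 108.159.0.0/16 (H0) depth=16
  + 108.159.34.80/28 (H0) depth=28
  + 108.159.32.0/20 (H2) depth=20
  + 108.159.0.0/16 (H2) depth=16
  + 108.0.0.0/8 (H2) depth=8
  lookup 174.141.192.0: bits 10101110100011011100 walk d0:-→d1:-→d2:-→d3:-→d4:-→d5:-→d6:-→d7:-→d8:-→d9:-→d10:-→d11:-→d12:-→d13:-→d14:-→d15:-→d16:H0→d17:-→d18:-→d19:H1→d20:- -> H1
  - 108.159.32.0/20 clear@20
  + 108.159.32.0/20 (H1) depth=20
  + 108.159.34.80/28 (H4) depth=28
  lookup 108.159.32.2: bits 0110110010011111001000 walk d0:-→d1:-→d2:-→d3:-→d4:-→d5:-→d6:-→d7:-→d8:H2→d9:-→d10:-→d11:-→d12:H1→d13:-→d14:-→d15:-→d16:H2→d17:-→d18:-→d19:H1→d20:H1→d21:-→d22:- -> H1
  + 174.141.192.0/18 (H3) depth=18

== LOOKUPS ==
["no-route","H1","H0","H4","H0","no-route","H0","H1","H1"]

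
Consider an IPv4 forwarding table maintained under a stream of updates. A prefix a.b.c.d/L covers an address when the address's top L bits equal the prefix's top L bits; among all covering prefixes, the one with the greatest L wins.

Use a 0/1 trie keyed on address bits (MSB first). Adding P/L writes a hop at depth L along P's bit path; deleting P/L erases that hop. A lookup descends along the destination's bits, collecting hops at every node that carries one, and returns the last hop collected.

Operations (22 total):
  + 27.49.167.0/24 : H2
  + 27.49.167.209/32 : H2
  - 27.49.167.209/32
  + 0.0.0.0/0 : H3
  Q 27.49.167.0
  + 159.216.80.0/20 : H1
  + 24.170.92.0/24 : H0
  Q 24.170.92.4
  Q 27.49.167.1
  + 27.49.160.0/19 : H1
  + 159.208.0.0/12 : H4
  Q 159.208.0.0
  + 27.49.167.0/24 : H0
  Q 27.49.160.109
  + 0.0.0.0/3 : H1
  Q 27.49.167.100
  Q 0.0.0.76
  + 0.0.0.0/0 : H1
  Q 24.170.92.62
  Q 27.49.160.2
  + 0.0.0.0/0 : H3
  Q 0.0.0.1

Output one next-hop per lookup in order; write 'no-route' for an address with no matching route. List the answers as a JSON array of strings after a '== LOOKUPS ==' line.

Apply in order:
  + 27.49.167.0/24 (H2) depth=24
  + 27.49.167.209/32 (H2) depth=32
  - 27.49.167.209/32 clear@32
  + 0.0.0.0/0 (H3) depth=0
  ? 27.49.167.0  path d0:H3→d1:-→d2:-→d3:-→d4:-→d5:-→d6:-→d7:-→d8:-→d9:-→d10:-→d11:-→d12:-→d13:-→d14:-→d15:-→d16:-→d17:-→d18:-→d19:-→d20:-→d21:-→d22:-→d23:-→d24:H2  best=H2
  + 159.216.80.0/20 (H1) depth=20
  + 24.170.92.0/24 (H0) depth=24
  ? 24.170.92.4  path d0:H3→d1:-→d2:-→d3:-→d4:-→d5:-→d6:-→d7:-→d8:-→d9:-→d10:-→d11:-→d12:-→d13:-→d14:-→d15:-→d16:-→d17:-→d18:-→d19:-→d20:-→d21:-→d22:-→d23:-→d24:H0  best=H0
  ? 27.49.167.1  path d0:H3→d1:-→d2:-→d3:-→d4:-→d5:-→d6:-→d7:-→d8:-→d9:-→d10:-→d11:-→d12:-→d13:-→d14:-→d15:-→d16:-→d17:-→d18:-→d19:-→d20:-→d21:-→d22:-→d23:-→d24:H2  best=H2
  + 27.49.160.0/19 (H1) depth=19
  + 159.208.0.0/12 (H4) depth=12
  ? 159.208.0.0  path d0:H3→d1:-→d2:-→d3:-→d4:-→d5:-→d6:-→d7:-→d8:-→d9:-→d10:-→d11:-→d12:H4  best=H4
  + 27.49.167.0/24 (H0) depth=24
  ? 27.49.160.109  path d0:H3→d1:-→d2:-→d3:-→d4:-→d5:-→d6:-→d7:-→d8:-→d9:-→d10:-→d11:-→d12:-→d13:-→d14:-→d15:-→d16:-→d17:-→d18:-→d19:H1→d20:-→d21:-  best=H1
  + 0.0.0.0/3 (H1) depth=3
  ? 27.49.167.100  path d0:H3→d1:-→d2:-→d3:H1→d4:-→d5:-→d6:-→d7:-→d8:-→d9:-→d10:-→d11:-→d12:-→d13:-→d14:-→d15:-→d16:-→d17:-→d18:-→d19:H1→d20:-→d21:-→d22:-→d23:-→d24:H0  best=H0
  ? 0.0.0.76  path d0:H3→d1:-→d2:-→d3:H1  best=H1
  + 0.0.0.0/0 (H1) depth=0
  ? 24.170.92.62  path d0:H1→d1:-→d2:-→d3:H1→d4:-→d5:-→d6:-→d7:-→d8:-→d9:-→d10:-→d11:-→d12:-→d13:-→d14:-→d15:-→d16:-→d17:-→d18:-→d19:-→d20:-→d21:-→d22:-→d23:-→d24:H0  best=H0
  ? 27.49.160.2  path d0:H1→d1:-→d2:-→d3:H1→d4:-→d5:-→d6:-→d7:-→d8:-→d9:-→d10:-→d11:-→d12:-→d13:-→d14:-→d15:-→d16:-→d17:-→d18:-→d19:H1→d20:-→d21:-  best=H1
  + 0.0.0.0/0 (H3) depth=0
  ? 0.0.0.1  path d0:H3→d1:-→d2:-→d3:H1  best=H1

== LOOKUPS ==
["H2","H0","H2","H4","H1","H0","H1","H0","H1","H1"]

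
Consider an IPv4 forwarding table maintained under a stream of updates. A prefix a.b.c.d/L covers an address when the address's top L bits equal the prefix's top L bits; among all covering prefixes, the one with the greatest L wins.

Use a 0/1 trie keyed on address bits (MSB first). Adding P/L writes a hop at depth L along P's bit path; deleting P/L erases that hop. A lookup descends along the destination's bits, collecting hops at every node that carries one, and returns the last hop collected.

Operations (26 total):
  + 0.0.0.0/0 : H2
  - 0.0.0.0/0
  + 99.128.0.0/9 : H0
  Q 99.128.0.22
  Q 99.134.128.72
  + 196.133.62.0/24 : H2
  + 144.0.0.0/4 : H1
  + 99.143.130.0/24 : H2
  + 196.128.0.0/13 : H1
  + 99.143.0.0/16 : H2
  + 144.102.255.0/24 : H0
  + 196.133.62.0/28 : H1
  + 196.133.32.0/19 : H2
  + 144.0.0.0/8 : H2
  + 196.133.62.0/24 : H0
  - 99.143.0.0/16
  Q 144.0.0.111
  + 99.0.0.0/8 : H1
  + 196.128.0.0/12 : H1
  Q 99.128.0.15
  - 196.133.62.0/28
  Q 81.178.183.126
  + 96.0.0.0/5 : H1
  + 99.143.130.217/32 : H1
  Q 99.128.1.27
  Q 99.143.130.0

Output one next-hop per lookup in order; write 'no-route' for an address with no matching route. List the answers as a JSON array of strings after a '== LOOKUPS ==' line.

Apply in order:
  + 0.0.0.0/0 (H2) depth=0
  - 0.0.0.0/0 clear@0
  + 99.128.0.0/9 (H0) depth=9
  Q 99.128.0.22: descend 011000111 ; hops seen [H0] ; pick H0
  Q 99.134.128.72: descend 011000111 ; hops seen [H0] ; pick H0
  + 196.133.62.0/24 (H2) depth=24
  + 144.0.0.0/4 (H1) depth=4
  + 99.143.130.0/24 (H2) depth=24
  + 196.128.0.0/13 (H1) depth=13
  + 99.143.0.0/16 (H2) depth=16
  + 144.102.255.0/24 (H0) depth=24
  + 196.133.62.0/28 (H1) depth=28
  + 196.133.32.0/19 (H2) depth=19
  + 144.0.0.0/8 (H2) depth=8
  + 196.133.62.0/24 (H0) depth=24
  - 99.143.0.0/16 clear@16
  Q 144.0.0.111: descend 100100000 ; hops seen [H1,H2] ; pick H2
  + 99.0.0.0/8 (H1) depth=8
  + 196.128.0.0/12 (H1) depth=12
  Q 99.128.0.15: descend 011000111000 ; hops seen [H1,H0] ; pick H0
  - 196.133.62.0/28 clear@28
  Q 81.178.183.126: descend 01 ; hops seen [∅] ; pick no-route
  + 96.0.0.0/5 (H1) depth=5
  + 99.143.130.217/32 (H1) depth=32
  Q 99.128.1.27: descend 011000111000 ; hops seen [H1,H1,H0] ; pick H0
  Q 99.143.130.0: descend 011000111000111110000010 ; hops seen [H1,H1,H0,H2] ; pick H2

== LOOKUPS ==
["H0","H0","H2","H0","no-route","H0","H2"]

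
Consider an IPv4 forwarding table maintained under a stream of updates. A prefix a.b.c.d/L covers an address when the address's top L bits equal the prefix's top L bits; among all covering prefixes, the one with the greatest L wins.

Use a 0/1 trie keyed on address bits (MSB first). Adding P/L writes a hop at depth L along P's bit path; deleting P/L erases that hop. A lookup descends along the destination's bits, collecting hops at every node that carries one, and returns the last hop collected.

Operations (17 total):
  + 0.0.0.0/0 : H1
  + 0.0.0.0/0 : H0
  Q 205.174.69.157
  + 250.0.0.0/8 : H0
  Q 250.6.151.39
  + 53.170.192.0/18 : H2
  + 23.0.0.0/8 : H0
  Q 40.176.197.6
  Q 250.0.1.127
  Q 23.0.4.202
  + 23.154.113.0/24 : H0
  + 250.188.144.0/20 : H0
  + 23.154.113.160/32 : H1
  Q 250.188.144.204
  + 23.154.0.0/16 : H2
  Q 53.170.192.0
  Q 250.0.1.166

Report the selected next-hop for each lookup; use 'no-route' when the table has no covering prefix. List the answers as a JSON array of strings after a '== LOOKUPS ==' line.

Apply in order:
  add 0.0.0.0/0 -> H1 at depth 0
  add 0.0.0.0/0 -> H0 at depth 0
  Q 205.174.69.157: descend ε ; hops seen [H0] ; pick H0
  add 250.0.0.0/8 -> H0 at depth 8
  Q 250.6.151.39: descend 11111010 ; hops seen [H0,H0] ; pick H0
  add 53.170.192.0/18 -> H2 at depth 18
  add 23.0.0.0/8 -> H0 at depth 8
  Q 40.176.197.6: descend 001 ; hops seen [H0] ; pick H0
  Q 250.0.1.127: descend 11111010 ; hops seen [H0,H0] ; pick H0
  Q 23.0.4.202: descend 00010111 ; hops seen [H0,H0] ; pick H0
  add 23.154.113.0/24 -> H0 at depth 24
  add 250.188.144.0/20 -> H0 at depth 20
  add 23.154.113.160/32 -> H1 at depth 32
  Q 250.188.144.204: descend 11111010101111001001 ; hops seen [H0,H0,H0] ; pick H0
  add 23.154.0.0/16 -> H2 at depth 16
  Q 53.170.192.0: descend 001101011010101011 ; hops seen [H0,H2] ; pick H2
  Q 250.0.1.166: descend 11111010 ; hops seen [H0,H0] ; pick H0

== LOOKUPS ==
["H0","H0","H0","H0","H0","H0","H2","H0"]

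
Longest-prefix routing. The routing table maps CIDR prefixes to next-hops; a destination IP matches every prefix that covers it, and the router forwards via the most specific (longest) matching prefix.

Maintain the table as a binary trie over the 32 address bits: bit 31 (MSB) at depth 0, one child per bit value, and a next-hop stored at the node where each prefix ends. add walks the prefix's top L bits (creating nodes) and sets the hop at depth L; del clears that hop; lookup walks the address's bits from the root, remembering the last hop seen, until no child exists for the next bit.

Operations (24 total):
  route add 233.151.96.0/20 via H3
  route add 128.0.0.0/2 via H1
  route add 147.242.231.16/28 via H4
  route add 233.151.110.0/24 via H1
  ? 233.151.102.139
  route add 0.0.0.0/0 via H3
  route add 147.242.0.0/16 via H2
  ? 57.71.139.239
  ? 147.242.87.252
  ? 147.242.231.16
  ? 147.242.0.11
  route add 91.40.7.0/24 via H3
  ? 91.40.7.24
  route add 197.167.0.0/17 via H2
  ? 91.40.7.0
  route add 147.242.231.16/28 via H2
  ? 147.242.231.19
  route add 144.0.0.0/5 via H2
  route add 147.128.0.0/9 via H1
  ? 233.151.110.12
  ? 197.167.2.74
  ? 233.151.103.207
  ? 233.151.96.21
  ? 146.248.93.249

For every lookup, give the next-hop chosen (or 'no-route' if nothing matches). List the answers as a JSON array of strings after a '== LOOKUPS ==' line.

Process each operation:
  add 233.151.96.0/20 -> H3 at depth 20
  add 128.0.0.0/2 -> H1 at depth 2
  add 147.242.231.16/28 -> H4 at depth 28
  add 233.151.110.0/24 -> H1 at depth 24
  Q 233.151.102.139: descend 11101001100101110110 ; hops seen [H3] ; pick H3
  add 0.0.0.0/0 -> H3 at depth 0
  add 147.242.0.0/16 -> H2 at depth 16
  Q 57.71.139.239: descend ε ; hops seen [H3] ; pick H3
  Q 147.242.87.252: descend 1001001111110010 ; hops seen [H3,H1,H2] ; pick H2
  Q 147.242.231.16: descend 1001001111110010111001110001 ; hops seen [H3,H1,H2,H4] ; pick H4
  Q 147.242.0.11: descend 1001001111110010 ; hops seen [H3,H1,H2] ; pick H2
  add 91.40.7.0/24 -> H3 at depth 24
  Q 91.40.7.24: descend 010110110010100000000111 ; hops seen [H3,H3] ; pick H3
  add 197.167.0.0/17 -> H2 at depth 17
  Q 91.40.7.0: descend 010110110010100000000111 ; hops seen [H3,H3] ; pick H3
  add 147.242.231.16/28 -> H2 at depth 28
  Q 147.242.231.19: descend 1001001111110010111001110001 ; hops seen [H3,H1,H2,H2] ; pick H2
  add 144.0.0.0/5 -> H2 at depth 5
  add 147.128.0.0/9 -> H1 at depth 9
  Q 233.151.110.12: descend 111010011001011101101110 ; hops seen [H3,H3,H1] ; pick H1
  Q 197.167.2.74: descend 11000101101001110 ; hops seen [H3,H2] ; pick H2
  Q 233.151.103.207: descend 11101001100101110110 ; hops seen [H3,H3] ; pick H3
  Q 233.151.96.21: descend 11101001100101110110 ; hops seen [H3,H3] ; pick H3
  Q 146.248.93.249: descend 1001001 ; hops seen [H3,H1,H2] ; pick H2

== LOOKUPS ==
["H3","H3","H2","H4","H2","H3","H3","H2","H1","H2","H3","H3","H2"]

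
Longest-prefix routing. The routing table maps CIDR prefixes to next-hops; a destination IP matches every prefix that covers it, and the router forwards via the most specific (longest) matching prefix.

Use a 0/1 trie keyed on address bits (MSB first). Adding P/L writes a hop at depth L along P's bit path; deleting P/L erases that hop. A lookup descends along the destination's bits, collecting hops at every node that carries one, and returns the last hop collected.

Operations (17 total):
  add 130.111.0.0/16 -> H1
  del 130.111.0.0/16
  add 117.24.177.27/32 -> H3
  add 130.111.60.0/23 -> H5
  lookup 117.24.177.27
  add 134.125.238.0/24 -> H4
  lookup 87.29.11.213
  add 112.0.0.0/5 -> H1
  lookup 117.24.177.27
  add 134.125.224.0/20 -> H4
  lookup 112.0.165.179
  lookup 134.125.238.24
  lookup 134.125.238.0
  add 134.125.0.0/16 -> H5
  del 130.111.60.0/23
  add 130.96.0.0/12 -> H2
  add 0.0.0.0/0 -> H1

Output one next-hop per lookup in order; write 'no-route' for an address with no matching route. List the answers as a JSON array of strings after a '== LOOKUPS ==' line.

Process each operation:
  add 130.111.0.0/16 -> H1 at depth 16
  del 130.111.0.0/16 (clear depth 16)
  add 117.24.177.27/32 -> H3 at depth 32
  add 130.111.60.0/23 -> H5 at depth 23
  Q 117.24.177.27: descend 01110101000110001011000100011011 ; hops seen [H3] ; pick H3
  add 134.125.238.0/24 -> H4 at depth 24
  Q 87.29.11.213: descend 01 ; hops seen [∅] ; pick no-route
  add 112.0.0.0/5 -> H1 at depth 5
  Q 117.24.177.27: descend 01110101000110001011000100011011 ; hops seen [H1,H3] ; pick H3
  add 134.125.224.0/20 -> H4 at depth 20
  Q 112.0.165.179: descend 01110 ; hops seen [H1] ; pick H1
  Q 134.125.238.24: descend 100001100111110111101110 ; hops seen [H4,H4] ; pick H4
  Q 134.125.238.0: descend 100001100111110111101110 ; hops seen [H4,H4] ; pick H4
  add 134.125.0.0/16 -> H5 at depth 16
  del 130.111.60.0/23 (clear depth 23)
  add 130.96.0.0/12 -> H2 at depth 12
  add 0.0.0.0/0 -> H1 at depth 0

== LOOKUPS ==
["H3","no-route","H3","H1","H4","H4"]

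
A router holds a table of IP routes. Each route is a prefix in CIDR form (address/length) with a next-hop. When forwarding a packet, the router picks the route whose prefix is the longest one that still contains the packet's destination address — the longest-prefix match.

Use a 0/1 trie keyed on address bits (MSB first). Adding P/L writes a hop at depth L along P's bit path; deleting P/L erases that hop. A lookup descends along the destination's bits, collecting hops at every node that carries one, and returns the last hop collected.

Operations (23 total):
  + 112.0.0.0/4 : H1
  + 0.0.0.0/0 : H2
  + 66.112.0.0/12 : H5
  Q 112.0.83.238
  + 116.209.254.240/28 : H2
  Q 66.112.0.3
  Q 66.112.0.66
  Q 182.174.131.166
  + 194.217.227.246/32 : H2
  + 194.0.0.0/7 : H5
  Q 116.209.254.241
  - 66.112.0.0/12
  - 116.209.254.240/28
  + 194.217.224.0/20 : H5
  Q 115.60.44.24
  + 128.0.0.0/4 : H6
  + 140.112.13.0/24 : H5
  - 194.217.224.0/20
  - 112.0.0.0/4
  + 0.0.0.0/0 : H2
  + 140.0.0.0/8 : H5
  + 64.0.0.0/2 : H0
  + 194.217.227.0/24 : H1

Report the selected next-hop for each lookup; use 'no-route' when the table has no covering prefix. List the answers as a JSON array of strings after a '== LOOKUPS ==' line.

Trace:
  add 112.0.0.0/4 -> H1 at depth 4
  add 0.0.0.0/0 -> H2 at depth 0
  add 66.112.0.0/12 -> H5 at depth 12
  ? 112.0.83.238  path d0:H2→d1:-→d2:-→d3:-→d4:H1  best=H1
  add 116.209.254.240/28 -> H2 at depth 28
  ? 66.112.0.3  path d0:H2→d1:-→d2:-→d3:-→d4:-→d5:-→d6:-→d7:-→d8:-→d9:-→d10:-→d11:-→d12:H5  best=H5
  ? 66.112.0.66  path d0:H2→d1:-→d2:-→d3:-→d4:-→d5:-→d6:-→d7:-→d8:-→d9:-→d10:-→d11:-→d12:H5  best=H5
  ? 182.174.131.166  path d0:H2  best=H2
  add 194.217.227.246/32 -> H2 at depth 32
  add 194.0.0.0/7 -> H5 at depth 7
  ? 116.209.254.241  path d0:H2→d1:-→d2:-→d3:-→d4:H1→d5:-→d6:-→d7:-→d8:-→d9:-→d10:-→d11:-→d12:-→d13:-→d14:-→d15:-→d16:-→d17:-→d18:-→d19:-→d20:-→d21:-→d22:-→d23:-→d24:-→d25:-→d26:-→d27:-→d28:H2  best=H2
  - 66.112.0.0/12 clear@12
  - 116.209.254.240/28 clear@28
  add 194.217.224.0/20 -> H5 at depth 20
  ? 115.60.44.24  path d0:H2→d1:-→d2:-→d3:-→d4:H1→d5:-  best=H1
  add 128.0.0.0/4 -> H6 at depth 4
  add 140.112.13.0/24 -> H5 at depth 24
  - 194.217.224.0/20 clear@20
  - 112.0.0.0/4 clear@4
  add 0.0.0.0/0 -> H2 at depth 0
  add 140.0.0.0/8 -> H5 at depth 8
  add 64.0.0.0/2 -> H0 at depth 2
  add 194.217.227.0/24 -> H1 at depth 24

== LOOKUPS ==
["H1","H5","H5","H2","H2","H1"]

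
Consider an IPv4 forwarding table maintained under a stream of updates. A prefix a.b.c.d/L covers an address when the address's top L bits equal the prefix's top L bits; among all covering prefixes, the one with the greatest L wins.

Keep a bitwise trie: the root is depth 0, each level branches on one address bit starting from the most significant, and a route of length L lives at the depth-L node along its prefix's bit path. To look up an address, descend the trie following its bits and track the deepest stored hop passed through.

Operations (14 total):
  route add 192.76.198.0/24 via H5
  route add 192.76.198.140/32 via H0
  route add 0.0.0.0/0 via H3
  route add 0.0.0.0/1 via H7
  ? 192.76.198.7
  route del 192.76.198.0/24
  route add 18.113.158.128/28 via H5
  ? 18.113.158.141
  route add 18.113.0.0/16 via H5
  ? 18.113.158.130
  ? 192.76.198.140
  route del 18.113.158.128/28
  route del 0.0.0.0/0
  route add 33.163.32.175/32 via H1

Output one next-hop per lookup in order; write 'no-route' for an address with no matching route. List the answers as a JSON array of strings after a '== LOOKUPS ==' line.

Trace:
  add 192.76.198.0/24 -> H5 at depth 24
  add 192.76.198.140/32 -> H0 at depth 32
  add 0.0.0.0/0 -> H3 at depth 0
  add 0.0.0.0/1 -> H7 at depth 1
  ? 192.76.198.7  path d0:H3→d1:-→d2:-→d3:-→d4:-→d5:-→d6:-→d7:-→d8:-→d9:-→d10:-→d11:-→d12:-→d13:-→d14:-→d15:-→d16:-→d17:-→d18:-→d19:-→d20:-→d21:-→d22:-→d23:-→d24:H5  best=H5
  - 192.76.198.0/24 clear@24
  add 18.113.158.128/28 -> H5 at depth 28
  ? 18.113.158.141  path d0:H3→d1:H7→d2:-→d3:-→d4:-→d5:-→d6:-→d7:-→d8:-→d9:-→d10:-→d11:-→d12:-→d13:-→d14:-→d15:-→d16:-→d17:-→d18:-→d19:-→d20:-→d21:-→d22:-→d23:-→d24:-→d25:-→d26:-→d27:-→d28:H5  best=H5
  add 18.113.0.0/16 -> H5 at depth 16
  ? 18.113.158.130  path d0:H3→d1:H7→d2:-→d3:-→d4:-→d5:-→d6:-→d7:-→d8:-→d9:-→d10:-→d11:-→d12:-→d13:-→d14:-→d15:-→d16:H5→d17:-→d18:-→d19:-→d20:-→d21:-→d22:-→d23:-→d24:-→d25:-→d26:-→d27:-→d28:H5  best=H5
  ? 192.76.198.140  path d0:H3→d1:-→d2:-→d3:-→d4:-→d5:-→d6:-→d7:-→d8:-→d9:-→d10:-→d11:-→d12:-→d13:-→d14:-→d15:-→d16:-→d17:-→d18:-→d19:-→d20:-→d21:-→d22:-→d23:-→d24:-→d25:-→d26:-→d27:-→d28:-→d29:-→d30:-→d31:-→d32:H0  best=H0
  - 18.113.158.128/28 clear@28
  - 0.0.0.0/0 clear@0
  add 33.163.32.175/32 -> H1 at depth 32

== LOOKUPS ==
["H5","H5","H5","H0"]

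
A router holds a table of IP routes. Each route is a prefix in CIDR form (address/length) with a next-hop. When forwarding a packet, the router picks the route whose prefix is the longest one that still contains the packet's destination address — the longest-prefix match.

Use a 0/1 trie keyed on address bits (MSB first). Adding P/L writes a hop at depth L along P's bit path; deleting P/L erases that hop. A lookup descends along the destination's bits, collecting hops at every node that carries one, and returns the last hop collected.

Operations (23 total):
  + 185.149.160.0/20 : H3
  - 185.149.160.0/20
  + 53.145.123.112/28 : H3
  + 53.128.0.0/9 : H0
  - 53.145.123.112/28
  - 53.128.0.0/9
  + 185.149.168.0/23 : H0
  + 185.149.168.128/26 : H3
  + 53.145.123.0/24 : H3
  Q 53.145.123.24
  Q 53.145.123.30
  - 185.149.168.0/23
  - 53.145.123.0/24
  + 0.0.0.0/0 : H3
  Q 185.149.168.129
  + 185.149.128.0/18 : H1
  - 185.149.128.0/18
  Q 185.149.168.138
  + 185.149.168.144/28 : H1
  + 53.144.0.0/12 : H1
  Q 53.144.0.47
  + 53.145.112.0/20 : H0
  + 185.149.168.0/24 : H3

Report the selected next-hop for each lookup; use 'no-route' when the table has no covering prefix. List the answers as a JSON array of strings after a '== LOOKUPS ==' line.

Trace:
  + 185.149.160.0/20 (H3) depth=20
  - 185.149.160.0/20 clear@20
  + 53.145.123.112/28 (H3) depth=28
  + 53.128.0.0/9 (H0) depth=9
  - 53.145.123.112/28 clear@28
  - 53.128.0.0/9 clear@9
  + 185.149.168.0/23 (H0) depth=23
  + 185.149.168.128/26 (H3) depth=26
  + 53.145.123.0/24 (H3) depth=24
  ? 53.145.123.24  path d0:-→d1:-→d2:-→d3:-→d4:-→d5:-→d6:-→d7:-→d8:-→d9:-→d10:-→d11:-→d12:-→d13:-→d14:-→d15:-→d16:-→d17:-→d18:-→d19:-→d20:-→d21:-→d22:-→d23:-→d24:H3→d25:-  best=H3
  ? 53.145.123.30  path d0:-→d1:-→d2:-→d3:-→d4:-→d5:-→d6:-→d7:-→d8:-→d9:-→d10:-→d11:-→d12:-→d13:-→d14:-→d15:-→d16:-→d17:-→d18:-→d19:-→d20:-→d21:-→d22:-→d23:-→d24:H3→d25:-  best=H3
  - 185.149.168.0/23 clear@23
  - 53.145.123.0/24 clear@24
  + 0.0.0.0/0 (H3) depth=0
  ? 185.149.168.129  path d0:H3→d1:-→d2:-→d3:-→d4:-→d5:-→d6:-→d7:-→d8:-→d9:-→d10:-→d11:-→d12:-→d13:-→d14:-→d15:-→d16:-→d17:-→d18:-→d19:-→d20:-→d21:-→d22:-→d23:-→d24:-→d25:-→d26:H3  best=H3
  + 185.149.128.0/18 (H1) depth=18
  - 185.149.128.0/18 clear@18
  ? 185.149.168.138  path d0:H3→d1:-→d2:-→d3:-→d4:-→d5:-→d6:-→d7:-→d8:-→d9:-→d10:-→d11:-→d12:-→d13:-→d14:-→d15:-→d16:-→d17:-→d18:-→d19:-→d20:-→d21:-→d22:-→d23:-→d24:-→d25:-→d26:H3  best=H3
  + 185.149.168.144/28 (H1) depth=28
  + 53.144.0.0/12 (H1) depth=12
  ? 53.144.0.47  path d0:H3→d1:-→d2:-→d3:-→d4:-→d5:-→d6:-→d7:-→d8:-→d9:-→d10:-→d11:-→d12:H1→d13:-→d14:-→d15:-  best=H1
  + 53.145.112.0/20 (H0) depth=20
  + 185.149.168.0/24 (H3) depth=24

== LOOKUPS ==
["H3","H3","H3","H3","H1"]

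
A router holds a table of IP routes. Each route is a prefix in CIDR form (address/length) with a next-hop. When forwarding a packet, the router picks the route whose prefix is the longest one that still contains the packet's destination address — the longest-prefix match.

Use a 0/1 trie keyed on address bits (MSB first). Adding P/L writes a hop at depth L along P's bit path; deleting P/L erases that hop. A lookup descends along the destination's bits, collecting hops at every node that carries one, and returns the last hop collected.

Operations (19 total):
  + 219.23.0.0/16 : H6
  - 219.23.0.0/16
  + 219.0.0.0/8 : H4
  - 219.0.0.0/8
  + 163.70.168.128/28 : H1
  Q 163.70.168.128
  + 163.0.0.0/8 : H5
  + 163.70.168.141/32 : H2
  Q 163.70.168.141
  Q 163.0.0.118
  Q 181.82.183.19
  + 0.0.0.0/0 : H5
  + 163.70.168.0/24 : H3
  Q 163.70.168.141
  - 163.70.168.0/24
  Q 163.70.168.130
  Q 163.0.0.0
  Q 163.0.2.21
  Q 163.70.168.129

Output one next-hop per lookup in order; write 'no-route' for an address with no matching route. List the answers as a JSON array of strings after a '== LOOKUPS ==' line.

Apply in order:
  add 219.23.0.0/16 -> H6 at depth 16
  - 219.23.0.0/16 clear@16
  add 219.0.0.0/8 -> H4 at depth 8
  - 219.0.0.0/8 clear@8
  add 163.70.168.128/28 -> H1 at depth 28
  Q 163.70.168.128: descend 1010001101000110101010001000 ; hops seen [H1] ; pick H1
  add 163.0.0.0/8 -> H5 at depth 8
  add 163.70.168.141/32 -> H2 at depth 32
  Q 163.70.168.141: descend 10100011010001101010100010001101 ; hops seen [H5,H1,H2] ; pick H2
  Q 163.0.0.118: descend 101000110 ; hops seen [H5] ; pick H5
  Q 181.82.183.19: descend 101 ; hops seen [∅] ; pick no-route
  add 0.0.0.0/0 -> H5 at depth 0
  add 163.70.168.0/24 -> H3 at depth 24
  Q 163.70.168.141: descend 10100011010001101010100010001101 ; hops seen [H5,H5,H3,H1,H2] ; pick H2
  - 163.70.168.0/24 clear@24
  Q 163.70.168.130: descend 1010001101000110101010001000 ; hops seen [H5,H5,H1] ; pick H1
  Q 163.0.0.0: descend 101000110 ; hops seen [H5,H5] ; pick H5
  Q 163.0.2.21: descend 101000110 ; hops seen [H5,H5] ; pick H5
  Q 163.70.168.129: descend 1010001101000110101010001000 ; hops seen [H5,H5,H1] ; pick H1

== LOOKUPS ==
["H1","H2","H5","no-route","H2","H1","H5","H5","H1"]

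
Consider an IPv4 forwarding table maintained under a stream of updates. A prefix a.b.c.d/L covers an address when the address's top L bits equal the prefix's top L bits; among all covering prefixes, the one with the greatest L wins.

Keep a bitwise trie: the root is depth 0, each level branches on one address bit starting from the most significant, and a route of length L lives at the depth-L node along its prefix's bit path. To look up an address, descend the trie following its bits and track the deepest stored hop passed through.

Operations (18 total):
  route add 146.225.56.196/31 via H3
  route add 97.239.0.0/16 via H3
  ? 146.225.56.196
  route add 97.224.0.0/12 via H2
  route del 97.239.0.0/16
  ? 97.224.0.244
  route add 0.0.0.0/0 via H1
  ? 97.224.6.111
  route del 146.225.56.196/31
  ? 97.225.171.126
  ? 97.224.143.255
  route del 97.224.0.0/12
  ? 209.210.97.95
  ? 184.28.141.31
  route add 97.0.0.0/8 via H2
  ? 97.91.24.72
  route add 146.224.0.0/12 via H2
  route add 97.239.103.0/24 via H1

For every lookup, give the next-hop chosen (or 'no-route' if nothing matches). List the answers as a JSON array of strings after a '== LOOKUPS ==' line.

Apply in order:
  + 146.225.56.196/31 (H3) depth=31
  + 97.239.0.0/16 (H3) depth=16
  ? 146.225.56.196  path d0:-→d1:-→d2:-→d3:-→d4:-→d5:-→d6:-→d7:-→d8:-→d9:-→d10:-→d11:-→d12:-→d13:-→d14:-→d15:-→d16:-→d17:-→d18:-→d19:-→d20:-→d21:-→d22:-→d23:-→d24:-→d25:-→d26:-→d27:-→d28:-→d29:-→d30:-→d31:H3  best=H3
  + 97.224.0.0/12 (H2) depth=12
  - 97.239.0.0/16 clear@16
  ? 97.224.0.244  path d0:-→d1:-→d2:-→d3:-→d4:-→d5:-→d6:-→d7:-→d8:-→d9:-→d10:-→d11:-→d12:H2  best=H2
  + 0.0.0.0/0 (H1) depth=0
  ? 97.224.6.111  path d0:H1→d1:-→d2:-→d3:-→d4:-→d5:-→d6:-→d7:-→d8:-→d9:-→d10:-→d11:-→d12:H2  best=H2
  - 146.225.56.196/31 clear@31
  ? 97.225.171.126  path d0:H1→d1:-→d2:-→d3:-→d4:-→d5:-→d6:-→d7:-→d8:-→d9:-→d10:-→d11:-→d12:H2  best=H2
  ? 97.224.143.255  path d0:H1→d1:-→d2:-→d3:-→d4:-→d5:-→d6:-→d7:-→d8:-→d9:-→d10:-→d11:-→d12:H2  best=H2
  - 97.224.0.0/12 clear@12
  ? 209.210.97.95  path d0:H1→d1:-  best=H1
  ? 184.28.141.31  path d0:H1→d1:-→d2:-  best=H1
  + 97.0.0.0/8 (H2) depth=8
  ? 97.91.24.72  path d0:H1→d1:-→d2:-→d3:-→d4:-→d5:-→d6:-→d7:-→d8:H2  best=H2
  + 146.224.0.0/12 (H2) depth=12
  + 97.239.103.0/24 (H1) depth=24

== LOOKUPS ==
["H3","H2","H2","H2","H2","H1","H1","H2"]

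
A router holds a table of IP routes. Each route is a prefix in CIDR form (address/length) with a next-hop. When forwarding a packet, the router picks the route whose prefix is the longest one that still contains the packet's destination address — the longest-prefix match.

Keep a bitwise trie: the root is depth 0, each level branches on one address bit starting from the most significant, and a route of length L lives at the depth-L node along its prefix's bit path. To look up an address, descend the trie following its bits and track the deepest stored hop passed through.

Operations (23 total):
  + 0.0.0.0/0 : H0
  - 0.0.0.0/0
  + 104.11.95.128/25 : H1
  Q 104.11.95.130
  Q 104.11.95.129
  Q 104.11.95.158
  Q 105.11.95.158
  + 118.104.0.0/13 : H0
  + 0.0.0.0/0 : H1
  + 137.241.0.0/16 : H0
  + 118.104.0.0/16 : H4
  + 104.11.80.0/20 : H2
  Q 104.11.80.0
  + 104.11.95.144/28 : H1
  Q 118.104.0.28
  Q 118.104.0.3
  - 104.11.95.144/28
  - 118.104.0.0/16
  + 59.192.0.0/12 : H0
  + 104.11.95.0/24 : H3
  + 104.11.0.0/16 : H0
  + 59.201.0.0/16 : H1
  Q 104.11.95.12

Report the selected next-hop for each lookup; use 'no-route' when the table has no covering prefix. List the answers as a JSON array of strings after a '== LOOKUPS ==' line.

Trace:
  + 0.0.0.0/0 (H0) depth=0
  del 0.0.0.0/0 (clear depth 0)
  + 104.11.95.128/25 (H1) depth=25
  lookup 104.11.95.130: bits 0110100000001011010111111 walk d0:-→d1:-→d2:-→d3:-→d4:-→d5:-→d6:-→d7:-→d8:-→d9:-→d10:-→d11:-→d12:-→d13:-→d14:-→d15:-→d16:-→d17:-→d18:-→d19:-→d20:-→d21:-→d22:-→d23:-→d24:-→d25:H1 -> H1
  lookup 104.11.95.129: bits 0110100000001011010111111 walk d0:-→d1:-→d2:-→d3:-→d4:-→d5:-→d6:-→d7:-→d8:-→d9:-→d10:-→d11:-→d12:-→d13:-→d14:-→d15:-→d16:-→d17:-→d18:-→d19:-→d20:-→d21:-→d22:-→d23:-→d24:-→d25:H1 -> H1
  lookup 104.11.95.158: bits 0110100000001011010111111 walk d0:-→d1:-→d2:-→d3:-→d4:-→d5:-→d6:-→d7:-→d8:-→d9:-→d10:-→d11:-→d12:-→d13:-→d14:-→d15:-→d16:-→d17:-→d18:-→d19:-→d20:-→d21:-→d22:-→d23:-→d24:-→d25:H1 -> H1
  lookup 105.11.95.158: bits 0110100 walk d0:-→d1:-→d2:-→d3:-→d4:-→d5:-→d6:-→d7:- -> no-route
  + 118.104.0.0/13 (H0) depth=13
  + 0.0.0.0/0 (H1) depth=0
  + 137.241.0.0/16 (H0) depth=16
  + 118.104.0.0/16 (H4) depth=16
  + 104.11.80.0/20 (H2) depth=20
  lookup 104.11.80.0: bits 01101000000010110101 walk d0:H1→d1:-→d2:-→d3:-→d4:-→d5:-→d6:-→d7:-→d8:-→d9:-→d10:-→d11:-→d12:-→d13:-→d14:-→d15:-→d16:-→d17:-→d18:-→d19:-→d20:H2 -> H2
  + 104.11.95.144/28 (H1) depth=28
  lookup 118.104.0.28: bits 0111011001101000 walk d0:H1→d1:-→d2:-→d3:-→d4:-→d5:-→d6:-→d7:-→d8:-→d9:-→d10:-→d11:-→d12:-→d13:H0→d14:-→d15:-→d16:H4 -> H4
  lookup 118.104.0.3: bits 0111011001101000 walk d0:H1→d1:-→d2:-→d3:-→d4:-→d5:-→d6:-→d7:-→d8:-→d9:-→d10:-→d11:-→d12:-→d13:H0→d14:-→d15:-→d16:H4 -> H4
  del 104.11.95.144/28 (clear depth 28)
  del 118.104.0.0/16 (clear depth 16)
  + 59.192.0.0/12 (H0) depth=12
  + 104.11.95.0/24 (H3) depth=24
  + 104.11.0.0/16 (H0) depth=16
  + 59.201.0.0/16 (H1) depth=16
  lookup 104.11.95.12: bits 011010000000101101011111 walk d0:H1→d1:-→d2:-→d3:-→d4:-→d5:-→d6:-→d7:-→d8:-→d9:-→d10:-→d11:-→d12:-→d13:-→d14:-→d15:-→d16:H0→d17:-→d18:-→d19:-→d20:H2→d21:-→d22:-→d23:-→d24:H3 -> H3

== LOOKUPS ==
["H1","H1","H1","no-route","H2","H4","H4","H3"]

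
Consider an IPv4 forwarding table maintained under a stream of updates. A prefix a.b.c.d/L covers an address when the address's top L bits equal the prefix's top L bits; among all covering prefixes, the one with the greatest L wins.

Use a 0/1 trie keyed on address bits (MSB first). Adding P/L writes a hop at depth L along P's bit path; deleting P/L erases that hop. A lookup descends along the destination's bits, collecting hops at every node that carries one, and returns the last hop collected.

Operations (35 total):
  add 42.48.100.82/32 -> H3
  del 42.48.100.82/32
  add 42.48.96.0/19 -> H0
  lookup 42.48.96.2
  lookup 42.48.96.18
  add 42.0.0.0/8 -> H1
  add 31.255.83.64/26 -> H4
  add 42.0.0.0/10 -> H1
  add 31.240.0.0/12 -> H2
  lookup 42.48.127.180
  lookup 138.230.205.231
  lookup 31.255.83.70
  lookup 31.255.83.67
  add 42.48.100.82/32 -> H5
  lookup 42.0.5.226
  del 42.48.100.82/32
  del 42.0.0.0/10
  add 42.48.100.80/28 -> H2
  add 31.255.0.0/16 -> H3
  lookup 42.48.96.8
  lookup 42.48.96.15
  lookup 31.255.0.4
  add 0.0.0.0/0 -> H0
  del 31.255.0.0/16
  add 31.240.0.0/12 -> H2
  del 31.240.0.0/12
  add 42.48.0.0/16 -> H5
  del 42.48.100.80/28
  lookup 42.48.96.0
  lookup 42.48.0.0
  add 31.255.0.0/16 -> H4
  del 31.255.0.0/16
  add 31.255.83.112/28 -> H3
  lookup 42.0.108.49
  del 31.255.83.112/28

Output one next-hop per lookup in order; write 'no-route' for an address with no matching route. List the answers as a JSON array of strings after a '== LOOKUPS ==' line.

Process each operation:
  + 42.48.100.82/32 (H3) depth=32
  del 42.48.100.82/32 (clear depth 32)
  + 42.48.96.0/19 (H0) depth=19
  Q 42.48.96.2: descend 001010100011000001100 ; hops seen [H0] ; pick H0
  Q 42.48.96.18: descend 001010100011000001100 ; hops seen [H0] ; pick H0
  + 42.0.0.0/8 (H1) depth=8
  + 31.255.83.64/26 (H4) depth=26
  + 42.0.0.0/10 (H1) depth=10
  + 31.240.0.0/12 (H2) depth=12
  Q 42.48.127.180: descend 0010101000110000011 ; hops seen [H1,H1,H0] ; pick H0
  Q 138.230.205.231: descend ε ; hops seen [∅] ; pick no-route
  Q 31.255.83.70: descend 00011111111111110101001101 ; hops seen [H2,H4] ; pick H4
  Q 31.255.83.67: descend 00011111111111110101001101 ; hops seen [H2,H4] ; pick H4
  + 42.48.100.82/32 (H5) depth=32
  Q 42.0.5.226: descend 0010101000 ; hops seen [H1,H1] ; pick H1
  del 42.48.100.82/32 (clear depth 32)
  del 42.0.0.0/10 (clear depth 10)
  + 42.48.100.80/28 (H2) depth=28
  + 31.255.0.0/16 (H3) depth=16
  Q 42.48.96.8: descend 001010100011000001100 ; hops seen [H1,H0] ; pick H0
  Q 42.48.96.15: descend 001010100011000001100 ; hops seen [H1,H0] ; pick H0
  Q 31.255.0.4: descend 00011111111111110 ; hops seen [H2,H3] ; pick H3
  + 0.0.0.0/0 (H0) depth=0
  del 31.255.0.0/16 (clear depth 16)
  + 31.240.0.0/12 (H2) depth=12
  del 31.240.0.0/12 (clear depth 12)
  + 42.48.0.0/16 (H5) depth=16
  del 42.48.100.80/28 (clear depth 28)
  Q 42.48.96.0: descend 001010100011000001100 ; hops seen [H0,H1,H5,H0] ; pick H0
  Q 42.48.0.0: descend 00101010001100000 ; hops seen [H0,H1,H5] ; pick H5
  + 31.255.0.0/16 (H4) depth=16
  del 31.255.0.0/16 (clear depth 16)
  + 31.255.83.112/28 (H3) depth=28
  Q 42.0.108.49: descend 0010101000 ; hops seen [H0,H1] ; pick H1
  del 31.255.83.112/28 (clear depth 28)

== LOOKUPS ==
["H0","H0","H0","no-route","H4","H4","H1","H0","H0","H3","H0","H5","H1"]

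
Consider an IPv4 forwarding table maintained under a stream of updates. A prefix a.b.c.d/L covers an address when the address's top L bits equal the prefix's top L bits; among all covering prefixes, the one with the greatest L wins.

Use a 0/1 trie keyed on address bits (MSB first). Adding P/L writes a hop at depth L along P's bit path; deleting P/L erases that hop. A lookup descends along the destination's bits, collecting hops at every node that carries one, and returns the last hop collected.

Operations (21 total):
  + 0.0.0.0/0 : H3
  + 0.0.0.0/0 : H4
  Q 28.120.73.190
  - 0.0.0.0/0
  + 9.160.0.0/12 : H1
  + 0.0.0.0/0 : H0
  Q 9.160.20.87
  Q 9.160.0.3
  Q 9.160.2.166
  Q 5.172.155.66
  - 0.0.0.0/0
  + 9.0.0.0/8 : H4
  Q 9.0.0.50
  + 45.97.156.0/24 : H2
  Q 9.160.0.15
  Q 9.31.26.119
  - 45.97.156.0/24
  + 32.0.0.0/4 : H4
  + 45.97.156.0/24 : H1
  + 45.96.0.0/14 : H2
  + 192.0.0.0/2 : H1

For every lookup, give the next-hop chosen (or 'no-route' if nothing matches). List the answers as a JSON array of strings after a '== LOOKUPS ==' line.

Trace:
  add 0.0.0.0/0 -> H3 at depth 0
  add 0.0.0.0/0 -> H4 at depth 0
  lookup 28.120.73.190: bits ε walk d0:H4 -> H4
  del 0.0.0.0/0 (clear depth 0)
  add 9.160.0.0/12 -> H1 at depth 12
  add 0.0.0.0/0 -> H0 at depth 0
  lookup 9.160.20.87: bits 000010011010 walk d0:H0→d1:-→d2:-→d3:-→d4:-→d5:-→d6:-→d7:-→d8:-→d9:-→d10:-→d11:-→d12:H1 -> H1
  lookup 9.160.0.3: bits 000010011010 walk d0:H0→d1:-→d2:-→d3:-→d4:-→d5:-→d6:-→d7:-→d8:-→d9:-→d10:-→d11:-→d12:H1 -> H1
  lookup 9.160.2.166: bits 000010011010 walk d0:H0→d1:-→d2:-→d3:-→d4:-→d5:-→d6:-→d7:-→d8:-→d9:-→d10:-→d11:-→d12:H1 -> H1
  lookup 5.172.155.66: bits 0000 walk d0:H0→d1:-→d2:-→d3:-→d4:- -> H0
  del 0.0.0.0/0 (clear depth 0)
  add 9.0.0.0/8 -> H4 at depth 8
  lookup 9.0.0.50: bits 00001001 walk d0:-→d1:-→d2:-→d3:-→d4:-→d5:-→d6:-→d7:-→d8:H4 -> H4
  add 45.97.156.0/24 -> H2 at depth 24
  lookup 9.160.0.15: bits 000010011010 walk d0:-→d1:-→d2:-→d3:-→d4:-→d5:-→d6:-→d7:-→d8:H4→d9:-→d10:-→d11:-→d12:H1 -> H1
  lookup 9.31.26.119: bits 00001001 walk d0:-→d1:-→d2:-→d3:-→d4:-→d5:-→d6:-→d7:-→d8:H4 -> H4
  del 45.97.156.0/24 (clear depth 24)
  add 32.0.0.0/4 -> H4 at depth 4
  add 45.97.156.0/24 -> H1 at depth 24
  add 45.96.0.0/14 -> H2 at depth 14
  add 192.0.0.0/2 -> H1 at depth 2

== LOOKUPS ==
["H4","H1","H1","H1","H0","H4","H1","H4"]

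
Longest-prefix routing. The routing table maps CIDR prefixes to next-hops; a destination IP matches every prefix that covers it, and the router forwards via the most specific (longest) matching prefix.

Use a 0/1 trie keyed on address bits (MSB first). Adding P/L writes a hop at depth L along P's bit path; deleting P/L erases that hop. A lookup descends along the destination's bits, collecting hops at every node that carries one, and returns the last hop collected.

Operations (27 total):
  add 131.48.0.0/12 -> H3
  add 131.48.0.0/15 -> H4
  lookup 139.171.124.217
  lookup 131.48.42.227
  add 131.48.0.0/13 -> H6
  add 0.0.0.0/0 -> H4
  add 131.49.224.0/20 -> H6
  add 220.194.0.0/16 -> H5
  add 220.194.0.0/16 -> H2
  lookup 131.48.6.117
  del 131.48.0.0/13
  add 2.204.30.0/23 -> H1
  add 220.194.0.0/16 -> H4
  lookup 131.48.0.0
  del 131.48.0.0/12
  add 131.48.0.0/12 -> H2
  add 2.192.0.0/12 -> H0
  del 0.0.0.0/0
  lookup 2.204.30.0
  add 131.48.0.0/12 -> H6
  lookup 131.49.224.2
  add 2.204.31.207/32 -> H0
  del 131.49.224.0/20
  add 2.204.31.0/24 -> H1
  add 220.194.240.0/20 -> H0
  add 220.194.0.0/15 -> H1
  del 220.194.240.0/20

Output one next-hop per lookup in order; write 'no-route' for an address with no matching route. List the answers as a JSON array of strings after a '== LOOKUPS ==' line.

Trace:
  + 131.48.0.0/12 (H3) depth=12
  + 131.48.0.0/15 (H4) depth=15
  Q 139.171.124.217: descend 1000 ; hops seen [∅] ; pick no-route
  Q 131.48.42.227: descend 100000110011000 ; hops seen [H3,H4] ; pick H4
  + 131.48.0.0/13 (H6) depth=13
  + 0.0.0.0/0 (H4) depth=0
  + 131.49.224.0/20 (H6) depth=20
  + 220.194.0.0/16 (H5) depth=16
  + 220.194.0.0/16 (H2) depth=16
  Q 131.48.6.117: descend 100000110011000 ; hops seen [H4,H3,H6,H4] ; pick H4
  del 131.48.0.0/13 (clear depth 13)
  + 2.204.30.0/23 (H1) depth=23
  + 220.194.0.0/16 (H4) depth=16
  Q 131.48.0.0: descend 100000110011000 ; hops seen [H4,H3,H4] ; pick H4
  del 131.48.0.0/12 (clear depth 12)
  + 131.48.0.0/12 (H2) depth=12
  + 2.192.0.0/12 (H0) depth=12
  del 0.0.0.0/0 (clear depth 0)
  Q 2.204.30.0: descend 00000010110011000001111 ; hops seen [H0,H1] ; pick H1
  + 131.48.0.0/12 (H6) depth=12
  Q 131.49.224.2: descend 10000011001100011110 ; hops seen [H6,H4,H6] ; pick H6
  + 2.204.31.207/32 (H0) depth=32
  del 131.49.224.0/20 (clear depth 20)
  + 2.204.31.0/24 (H1) depth=24
  + 220.194.240.0/20 (H0) depth=20
  + 220.194.0.0/15 (H1) depth=15
  del 220.194.240.0/20 (clear depth 20)

== LOOKUPS ==
["no-route","H4","H4","H4","H1","H6"]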